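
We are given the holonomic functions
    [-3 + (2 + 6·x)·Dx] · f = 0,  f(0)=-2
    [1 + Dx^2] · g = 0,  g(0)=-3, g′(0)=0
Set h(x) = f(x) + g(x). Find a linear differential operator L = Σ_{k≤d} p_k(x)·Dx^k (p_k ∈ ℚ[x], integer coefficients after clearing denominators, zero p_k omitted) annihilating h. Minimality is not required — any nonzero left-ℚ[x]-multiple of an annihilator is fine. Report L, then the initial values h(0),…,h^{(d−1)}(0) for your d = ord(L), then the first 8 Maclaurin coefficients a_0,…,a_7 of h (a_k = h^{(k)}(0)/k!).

L = (-93 - 72·x - 108·x^2) + (-10 + 18·x + 216·x^2 + 216·x^3)·Dx + (-93 - 72·x - 108·x^2)·Dx^2 + (-10 + 18·x + 216·x^2 + 216·x^3)·Dx^3  (order 3).
h: a_k = -5, -3, 15/4, -27/8, 397/64, -1701/128, 229667/7680, -72171/1024, …
ICs: h(0) = -5, h′(0) = -3, h′′(0) = 15/2.

f: a_k = -2, -3, 9/4, -27/8, 405/64, -1701/128, 15309/512, -72171/1024, …
g: a_k = -3, 0, 3/2, 0, -1/8, 0, 1/240, 0, …
f+g: L₀ = lclm(L_f,L_g), ord ≤ 1+2.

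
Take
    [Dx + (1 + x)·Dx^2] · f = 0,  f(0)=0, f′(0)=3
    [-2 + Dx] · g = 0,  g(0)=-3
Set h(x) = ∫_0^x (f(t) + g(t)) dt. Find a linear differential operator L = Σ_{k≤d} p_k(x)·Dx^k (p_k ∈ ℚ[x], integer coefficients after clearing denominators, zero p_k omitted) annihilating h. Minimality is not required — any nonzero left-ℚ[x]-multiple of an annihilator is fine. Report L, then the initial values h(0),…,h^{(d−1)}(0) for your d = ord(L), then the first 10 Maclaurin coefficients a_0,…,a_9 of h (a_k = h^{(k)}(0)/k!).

f: a_k = 0, 3, -3/2, 1, -3/4, 3/5, -1/2, 3/7, -3/8, 1/3, …
g: a_k = -3, -6, -6, -4, -2, -4/5, -4/15, -8/105, -2/105, -4/945, …
Sum ⇒ L₀ = lclm(L_f,L_g) in ℚ(x)⟨Dx⟩.
h=∫h₀ ⇒ L = L₀·Dx.
L = (-8 - 4·x)·Dx^2 + (-2 - 8·x - 4·x^2)·Dx^3 + (3 + 5·x + 2·x^2)·Dx^4  (order 4).
h: a_k = 0, -3, -3/2, -5/2, -3/4, -11/20, -1/30, -23/210, 37/840, -331/7560, …
ICs: h(0) = 0, h′(0) = -3, h′′(0) = -3, h′′′(0) = -15.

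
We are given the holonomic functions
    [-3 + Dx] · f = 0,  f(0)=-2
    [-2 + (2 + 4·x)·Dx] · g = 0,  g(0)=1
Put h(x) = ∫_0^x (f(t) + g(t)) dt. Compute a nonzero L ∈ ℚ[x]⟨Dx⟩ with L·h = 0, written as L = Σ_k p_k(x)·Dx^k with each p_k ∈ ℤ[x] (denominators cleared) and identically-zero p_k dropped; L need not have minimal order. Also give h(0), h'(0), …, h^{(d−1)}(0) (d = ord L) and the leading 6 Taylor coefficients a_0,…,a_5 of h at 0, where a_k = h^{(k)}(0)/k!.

L = (12 + 18·x)·Dx + (-10 - 36·x - 36·x^2)·Dx^2 + (2 + 10·x + 12·x^2)·Dx^3  (order 3).
h: a_k = 0, -1, -5/2, -19/6, -17/8, -59/40, …
ICs: h(0) = 0, h′(0) = -1, h′′(0) = -5.

f: a_k = -2, -6, -9, -9, -27/4, -81/20, …
g: a_k = 1, 1, -1/2, 1/2, -5/8, 7/8, …
h₀=f+g: left-lcm gives L₀, ord ≤ 2.
h=∫₀ˣh₀: take L = L₀·Dx.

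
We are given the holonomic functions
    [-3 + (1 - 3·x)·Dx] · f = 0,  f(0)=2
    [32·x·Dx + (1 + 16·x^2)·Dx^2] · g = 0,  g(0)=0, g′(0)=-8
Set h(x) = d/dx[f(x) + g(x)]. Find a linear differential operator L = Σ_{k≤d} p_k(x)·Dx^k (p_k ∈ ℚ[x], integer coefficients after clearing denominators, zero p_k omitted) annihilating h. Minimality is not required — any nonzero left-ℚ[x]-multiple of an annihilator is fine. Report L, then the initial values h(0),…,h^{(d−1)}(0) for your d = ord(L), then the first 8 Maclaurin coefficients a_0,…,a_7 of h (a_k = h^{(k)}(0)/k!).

f: a_k = 2, 6, 18, 54, 162, 486, 1458, 4374, …
g: a_k = 0, -8, 0, 128/3, 0, -2048/5, 0, 32768/7, …
L₀ := lclm(L_f,L_g); ord L₀ ≤ 1+2.
h₀' ⇒ L via d/dx closure of L₀.
L = (-96 + 1152·x + 4608·x^2) + (43 - 96·x + 240·x^2 + 4608·x^3)·Dx + (-3 - 7·x - 112·x^3 + 768·x^4)·Dx^2  (order 2).
h: a_k = -2, 36, 290, 648, 382, 8748, 63386, 104976, …
ICs: h(0) = -2, h′(0) = 36.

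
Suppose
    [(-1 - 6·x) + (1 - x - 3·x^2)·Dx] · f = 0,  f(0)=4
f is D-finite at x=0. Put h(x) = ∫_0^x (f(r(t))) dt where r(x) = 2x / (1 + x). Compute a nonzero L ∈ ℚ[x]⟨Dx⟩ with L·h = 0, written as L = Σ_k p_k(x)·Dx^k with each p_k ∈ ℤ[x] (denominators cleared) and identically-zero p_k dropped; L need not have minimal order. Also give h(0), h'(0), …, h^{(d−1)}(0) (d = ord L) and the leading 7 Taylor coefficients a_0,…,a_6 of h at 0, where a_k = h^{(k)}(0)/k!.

L = (2 + 26·x)·Dx + (-1 - x + 13·x^2 + 13·x^3)·Dx^2  (order 2).
h: a_k = 0, 4, 4, 56/3, 26, 728/5, 676/3, …
ICs: h(0) = 0, h′(0) = 4.

f: a_k = 4, 4, 16, 28, 76, 160, 388, …
Substitute x→r, Dx→(1/r')Dx; clear ⇒ L₀.
Integrate: L := L₀·Dx.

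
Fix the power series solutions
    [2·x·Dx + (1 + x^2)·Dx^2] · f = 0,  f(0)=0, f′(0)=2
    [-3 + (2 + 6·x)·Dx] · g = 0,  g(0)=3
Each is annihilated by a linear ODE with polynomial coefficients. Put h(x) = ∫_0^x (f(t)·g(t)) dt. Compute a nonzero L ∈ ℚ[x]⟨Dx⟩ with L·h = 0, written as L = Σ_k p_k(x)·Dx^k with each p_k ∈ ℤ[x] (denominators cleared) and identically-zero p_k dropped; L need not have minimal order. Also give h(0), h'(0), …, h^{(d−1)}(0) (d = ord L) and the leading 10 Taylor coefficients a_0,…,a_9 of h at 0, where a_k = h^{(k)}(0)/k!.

L = (27 - 12·x - 9·x^2)·Dx + (-12 - 28·x + 36·x^2 + 36·x^3)·Dx^2 + (4 + 24·x + 40·x^2 + 24·x^3 + 36·x^4)·Dx^3  (order 3).
h: a_k = 0, 0, 3, 3, -35/16, 57/40, -1657/640, 3501/640, -1533597/143360, 792019/35840, …
ICs: h(0) = 0, h′(0) = 0, h′′(0) = 6.

f: a_k = 0, 2, 0, -2/3, 0, 2/5, 0, -2/7, 0, 2/9, …
g: a_k = 3, 9/2, -27/8, 81/16, -1215/128, 5103/256, -45927/1024, 216513/2048, -8444007/32768, 42220035/65536, …
h₀=f·g: eliminate ⇒ L₀, order ≤ 2·1.
∫: right-multiply L₀ by Dx.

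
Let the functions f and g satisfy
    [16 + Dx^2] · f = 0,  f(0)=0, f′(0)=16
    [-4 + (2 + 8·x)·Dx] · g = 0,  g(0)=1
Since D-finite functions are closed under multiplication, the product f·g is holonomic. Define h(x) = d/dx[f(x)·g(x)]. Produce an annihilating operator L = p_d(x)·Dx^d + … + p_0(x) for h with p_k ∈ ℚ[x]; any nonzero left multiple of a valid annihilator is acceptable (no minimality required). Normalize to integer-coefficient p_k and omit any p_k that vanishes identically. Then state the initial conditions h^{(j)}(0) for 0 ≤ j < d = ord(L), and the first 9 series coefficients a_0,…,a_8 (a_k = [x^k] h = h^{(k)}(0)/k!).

L = (212 + 2304·x + 8704·x^2 + 16384·x^3 + 16384·x^4) + (-4 - 144·x - 768·x^2 - 1024·x^3)·Dx + (7 + 88·x + 432·x^2 + 1024·x^3 + 1024·x^4)·Dx^2  (order 2).
h: a_k = 16, 64, -224, -256/3, -608/3, 10368/5, -62912/9, 7912448/315, -5928800/63, …
ICs: h(0) = 16, h′(0) = 64.

f: a_k = 0, 16, 0, -128/3, 0, 512/15, 0, -4096/315, 0, …
g: a_k = 1, 2, -2, 4, -10, 28, -84, 264, -858, …
L₀ := L_f ⊗_s L_g (sym. prod.), ord ≤ 2.
Differentiate: ansatz ord ≤ ord L₀ ⇒ L.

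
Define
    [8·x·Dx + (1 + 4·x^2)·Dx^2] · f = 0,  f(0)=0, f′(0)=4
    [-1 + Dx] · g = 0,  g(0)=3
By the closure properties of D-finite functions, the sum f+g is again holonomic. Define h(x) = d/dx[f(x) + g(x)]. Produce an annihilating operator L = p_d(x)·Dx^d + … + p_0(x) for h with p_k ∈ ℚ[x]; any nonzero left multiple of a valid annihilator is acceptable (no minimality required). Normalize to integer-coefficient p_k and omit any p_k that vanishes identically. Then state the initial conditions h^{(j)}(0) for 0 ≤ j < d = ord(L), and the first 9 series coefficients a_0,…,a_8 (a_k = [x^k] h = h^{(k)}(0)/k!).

L = (8 - 8·x - 96·x^2 - 32·x^3) + (-9 + 88·x^2 - 16·x^4)·Dx + (1 + 8·x + 8·x^2 + 32·x^3 + 16·x^4)·Dx^2  (order 2).
h: a_k = 7, 3, -29/2, 1/2, 513/8, 1/40, -61439/240, 1/1680, 13762561/13440, …
ICs: h(0) = 7, h′(0) = 3.

f: a_k = 0, 4, 0, -16/3, 0, 64/5, 0, -256/7, 0, …
g: a_k = 3, 3, 3/2, 1/2, 1/8, 1/40, 1/240, 1/1680, 1/13440, …
h₀=f+g: left-lcm gives L₀, ord ≤ 3.
h₀' ⇒ L via d/dx closure of L₀.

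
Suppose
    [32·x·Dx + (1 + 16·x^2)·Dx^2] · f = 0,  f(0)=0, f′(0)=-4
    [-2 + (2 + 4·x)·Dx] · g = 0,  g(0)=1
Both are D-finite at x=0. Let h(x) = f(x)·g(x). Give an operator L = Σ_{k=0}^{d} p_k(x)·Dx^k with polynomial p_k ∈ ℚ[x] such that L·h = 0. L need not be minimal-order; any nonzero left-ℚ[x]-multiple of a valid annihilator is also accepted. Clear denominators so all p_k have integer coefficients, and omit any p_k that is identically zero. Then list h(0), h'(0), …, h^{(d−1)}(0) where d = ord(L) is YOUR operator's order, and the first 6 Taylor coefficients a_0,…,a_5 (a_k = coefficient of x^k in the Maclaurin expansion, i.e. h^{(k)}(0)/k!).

L = (3 - 32·x - 16·x^2) + (-2 + 28·x + 96·x^2 + 64·x^3)·Dx + (1 + 4·x + 20·x^2 + 64·x^3 + 64·x^4)·Dx^2  (order 2).
h: a_k = 0, -4, -4, 70/3, 58/3, -6389/30, …
ICs: h(0) = 0, h′(0) = -4.

f: a_k = 0, -4, 0, 64/3, 0, -1024/5, …
g: a_k = 1, 1, -1/2, 1/2, -5/8, 7/8, …
L₀ := L_f ⊗_s L_g (sym. prod.), ord ≤ 2.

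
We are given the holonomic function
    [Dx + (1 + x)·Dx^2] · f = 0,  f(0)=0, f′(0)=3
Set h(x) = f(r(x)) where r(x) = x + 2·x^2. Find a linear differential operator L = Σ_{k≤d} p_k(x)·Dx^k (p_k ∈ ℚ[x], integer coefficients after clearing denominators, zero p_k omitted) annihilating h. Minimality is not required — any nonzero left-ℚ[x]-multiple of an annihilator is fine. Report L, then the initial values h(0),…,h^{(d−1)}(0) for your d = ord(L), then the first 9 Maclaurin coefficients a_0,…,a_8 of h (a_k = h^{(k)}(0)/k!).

f: a_k = 0, 3, -3/2, 1, -3/4, 3/5, -1/2, 3/7, -3/8, …
L₀ from L_f via x↦r, Dx↦r'^{-1}Dx.
L = (-3 + 4·x + 8·x^2)·Dx + (1 + 5·x + 6·x^2 + 8·x^3)·Dx^2  (order 2).
h: a_k = 0, 3, 9/2, -5, -3/4, 33/5, -9/2, -39/7, 93/8, …
ICs: h(0) = 0, h′(0) = 3.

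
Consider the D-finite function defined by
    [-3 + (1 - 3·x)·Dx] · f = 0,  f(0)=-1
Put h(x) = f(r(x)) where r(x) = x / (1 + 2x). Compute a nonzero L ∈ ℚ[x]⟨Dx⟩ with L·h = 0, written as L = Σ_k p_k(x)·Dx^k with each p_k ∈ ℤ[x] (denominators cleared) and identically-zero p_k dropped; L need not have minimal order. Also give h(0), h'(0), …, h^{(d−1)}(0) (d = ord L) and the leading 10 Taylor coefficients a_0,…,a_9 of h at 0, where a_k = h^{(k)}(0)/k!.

L = 3 + (-1 - x + 2·x^2)·Dx  (order 1).
h: a_k = -1, -3, -3, -3, -3, -3, -3, -3, -3, -3, …
ICs: h(0) = -1.

f: a_k = -1, -3, -9, -27, -81, -243, -729, -2187, -6561, -19683, …
L₀ from L_f via x↦r, Dx↦r'^{-1}Dx.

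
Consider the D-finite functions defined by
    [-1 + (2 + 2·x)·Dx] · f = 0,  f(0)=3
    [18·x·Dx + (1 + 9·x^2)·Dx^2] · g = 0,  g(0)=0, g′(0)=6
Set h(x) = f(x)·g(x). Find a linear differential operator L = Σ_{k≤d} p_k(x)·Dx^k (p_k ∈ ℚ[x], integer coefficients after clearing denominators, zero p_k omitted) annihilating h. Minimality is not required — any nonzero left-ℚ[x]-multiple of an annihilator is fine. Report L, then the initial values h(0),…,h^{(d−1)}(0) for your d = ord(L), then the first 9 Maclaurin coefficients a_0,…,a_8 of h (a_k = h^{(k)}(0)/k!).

L = (3 - 36·x - 9·x^2) + (-4 + 68·x + 108·x^2 + 36·x^3)·Dx + (4 + 8·x + 40·x^2 + 72·x^3 + 36·x^4)·Dx^2  (order 2).
h: a_k = 0, 18, 9, -225/4, -207/8, 95247/320, 91467/640, -34214319/17920, -32981661/35840, …
ICs: h(0) = 0, h′(0) = 18.

f: a_k = 3, 3/2, -3/8, 3/16, -15/128, 21/256, -63/1024, 99/2048, -1287/32768, …
g: a_k = 0, 6, 0, -18, 0, 486/5, 0, -4374/7, 0, …
Sym-product of L_f,L_g gives L₀ (≤ ord 2).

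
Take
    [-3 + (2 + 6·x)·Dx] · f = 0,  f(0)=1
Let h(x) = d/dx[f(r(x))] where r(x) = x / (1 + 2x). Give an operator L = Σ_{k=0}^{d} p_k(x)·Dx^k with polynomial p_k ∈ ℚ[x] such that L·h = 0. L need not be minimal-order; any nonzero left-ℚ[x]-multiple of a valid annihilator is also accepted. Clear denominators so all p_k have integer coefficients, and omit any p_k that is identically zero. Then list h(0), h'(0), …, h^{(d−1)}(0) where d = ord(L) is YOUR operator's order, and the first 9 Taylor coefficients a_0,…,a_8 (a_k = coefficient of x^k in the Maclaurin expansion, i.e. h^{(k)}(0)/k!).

L = (-11 - 40·x) + (-2 - 14·x - 20·x^2)·Dx  (order 1).
h: a_k = 3/2, -33/4, 585/16, -4965/32, 169545/256, -1477503/512, 26328981/2048, -239121645/4096, 17638985385/65536, …
ICs: h(0) = 3/2.

f: a_k = 1, 3/2, -9/8, 27/16, -405/128, 1701/256, -15309/1024, 72171/2048, -2814669/32768, …
L₀ from L_f via x↦r, Dx↦r'^{-1}Dx.
h=h₀': d/dx-closure on L₀ ⇒ L.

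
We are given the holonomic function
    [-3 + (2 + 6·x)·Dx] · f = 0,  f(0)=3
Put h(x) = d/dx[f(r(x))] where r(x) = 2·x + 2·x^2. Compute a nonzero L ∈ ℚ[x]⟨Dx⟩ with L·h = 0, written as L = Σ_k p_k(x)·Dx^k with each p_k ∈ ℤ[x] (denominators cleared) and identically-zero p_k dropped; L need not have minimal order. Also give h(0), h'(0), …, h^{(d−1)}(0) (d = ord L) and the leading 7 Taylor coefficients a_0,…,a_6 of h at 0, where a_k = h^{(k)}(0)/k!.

f: a_k = 3, 9/2, -27/8, 81/16, -1215/128, 5103/256, -45927/1024, …
h₀=f(r): pull back L_f along r ⇒ L₀.
Derive L from L₀ (diff closure).
L = -1 + (-1 - 8·x - 18·x^2 - 12·x^3)·Dx  (order 1).
h: a_k = 9, -9, 81/2, -351/2, 6075/8, -26487/8, 233037/16, …
ICs: h(0) = 9.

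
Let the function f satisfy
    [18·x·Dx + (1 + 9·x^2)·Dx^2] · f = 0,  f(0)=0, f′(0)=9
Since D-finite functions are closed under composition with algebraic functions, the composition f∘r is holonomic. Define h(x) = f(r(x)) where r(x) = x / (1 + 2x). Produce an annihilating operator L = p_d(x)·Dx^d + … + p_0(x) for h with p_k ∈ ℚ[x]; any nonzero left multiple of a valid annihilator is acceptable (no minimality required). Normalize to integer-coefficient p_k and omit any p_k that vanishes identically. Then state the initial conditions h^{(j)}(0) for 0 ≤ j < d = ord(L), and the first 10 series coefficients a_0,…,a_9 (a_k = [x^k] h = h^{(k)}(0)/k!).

f: a_k = 0, 9, 0, -27, 0, 729/5, 0, -6561/7, 0, 6561, …
h₀=f(r): pull back L_f along r ⇒ L₀.
L = (4 + 26·x)·Dx + (1 + 4·x + 13·x^2)·Dx^2  (order 2).
h: a_k = 0, 9, -18, 9, 90, -1791/5, 414, 13347/7, -10710, 18801, …
ICs: h(0) = 0, h′(0) = 9.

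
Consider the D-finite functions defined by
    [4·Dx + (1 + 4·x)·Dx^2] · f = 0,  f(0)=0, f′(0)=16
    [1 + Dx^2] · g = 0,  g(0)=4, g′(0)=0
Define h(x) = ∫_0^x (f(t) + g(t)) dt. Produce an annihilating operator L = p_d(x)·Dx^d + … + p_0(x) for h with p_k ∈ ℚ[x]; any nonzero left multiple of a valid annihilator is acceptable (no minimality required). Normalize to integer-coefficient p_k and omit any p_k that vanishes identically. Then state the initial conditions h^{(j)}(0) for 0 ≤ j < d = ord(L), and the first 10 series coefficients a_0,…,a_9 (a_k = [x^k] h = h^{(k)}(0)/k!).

L = (388 + 32·x + 64·x^2)·Dx^2 + (33 + 140·x + 48·x^2 + 64·x^3)·Dx^3 + (388 + 32·x + 64·x^2)·Dx^4 + (33 + 140·x + 48·x^2 + 64·x^3)·Dx^5  (order 5).
h: a_k = 0, 4, 8, -34/3, 64/3, -307/6, 2048/15, -491521/1260, 8192/7, -330301439/90720, …
ICs: h(0) = 0, h′(0) = 4, h′′(0) = 16, h′′′(0) = -68, h′′′′(0) = 512.

f: a_k = 0, 16, -32, 256/3, -256, 4096/5, -8192/3, 65536/7, -32768, 1048576/9, …
g: a_k = 4, 0, -2, 0, 1/6, 0, -1/180, 0, 1/10080, 0, …
L₀ := lclm(L_f,L_g); ord L₀ ≤ 2+2.
∫: right-multiply L₀ by Dx.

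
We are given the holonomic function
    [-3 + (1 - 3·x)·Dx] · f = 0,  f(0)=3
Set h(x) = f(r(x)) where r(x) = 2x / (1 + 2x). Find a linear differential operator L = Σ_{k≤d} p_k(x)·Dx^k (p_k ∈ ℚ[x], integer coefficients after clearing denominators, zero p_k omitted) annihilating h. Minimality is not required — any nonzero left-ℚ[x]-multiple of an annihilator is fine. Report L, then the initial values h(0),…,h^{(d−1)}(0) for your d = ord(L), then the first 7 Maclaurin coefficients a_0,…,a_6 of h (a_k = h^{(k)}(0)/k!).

f: a_k = 3, 9, 27, 81, 243, 729, 2187, …
f∘r: x↦r, Dx↦Dx/r' in L_f ⇒ L₀.
L = 6 + (-1 + 2·x + 8·x^2)·Dx  (order 1).
h: a_k = 3, 18, 72, 288, 1152, 4608, 18432, …
ICs: h(0) = 3.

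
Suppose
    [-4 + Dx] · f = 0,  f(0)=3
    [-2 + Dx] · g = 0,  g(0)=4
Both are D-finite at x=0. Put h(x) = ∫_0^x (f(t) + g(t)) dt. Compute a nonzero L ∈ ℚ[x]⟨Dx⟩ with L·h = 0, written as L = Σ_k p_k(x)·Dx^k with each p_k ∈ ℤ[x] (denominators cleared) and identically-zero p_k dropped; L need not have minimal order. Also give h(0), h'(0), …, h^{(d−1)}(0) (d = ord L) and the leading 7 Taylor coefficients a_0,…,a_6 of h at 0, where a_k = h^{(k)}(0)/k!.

f: a_k = 3, 12, 24, 32, 32, 128/5, 256/15, …
g: a_k = 4, 8, 8, 16/3, 8/3, 16/15, 16/45, …
L₀ := lclm(L_f,L_g); ord L₀ ≤ 1+1.
Integrate: L := L₀·Dx.
L = 8·Dx - 6·Dx^2 + Dx^3  (order 3).
h: a_k = 0, 7, 10, 32/3, 28/3, 104/15, 40/9, …
ICs: h(0) = 0, h′(0) = 7, h′′(0) = 20.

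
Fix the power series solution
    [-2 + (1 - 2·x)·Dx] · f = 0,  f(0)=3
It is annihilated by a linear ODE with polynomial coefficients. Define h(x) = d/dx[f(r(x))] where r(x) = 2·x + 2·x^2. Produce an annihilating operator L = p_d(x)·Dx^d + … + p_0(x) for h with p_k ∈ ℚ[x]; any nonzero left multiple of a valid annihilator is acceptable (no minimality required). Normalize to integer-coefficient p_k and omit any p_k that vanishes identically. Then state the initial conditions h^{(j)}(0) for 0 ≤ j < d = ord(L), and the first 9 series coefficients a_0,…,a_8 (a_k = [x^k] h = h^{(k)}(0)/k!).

L = (10 + 24·x + 24·x^2) + (-1 + 2·x + 12·x^2 + 8·x^3)·Dx  (order 1).
h: a_k = 12, 120, 864, 5568, 33600, 194688, 1096704, 6051840, 32873472, …
ICs: h(0) = 12.

f: a_k = 3, 6, 12, 24, 48, 96, 192, 384, 768, …
L₀ from L_f via x↦r, Dx↦r'^{-1}Dx.
Derive L from L₀ (diff closure).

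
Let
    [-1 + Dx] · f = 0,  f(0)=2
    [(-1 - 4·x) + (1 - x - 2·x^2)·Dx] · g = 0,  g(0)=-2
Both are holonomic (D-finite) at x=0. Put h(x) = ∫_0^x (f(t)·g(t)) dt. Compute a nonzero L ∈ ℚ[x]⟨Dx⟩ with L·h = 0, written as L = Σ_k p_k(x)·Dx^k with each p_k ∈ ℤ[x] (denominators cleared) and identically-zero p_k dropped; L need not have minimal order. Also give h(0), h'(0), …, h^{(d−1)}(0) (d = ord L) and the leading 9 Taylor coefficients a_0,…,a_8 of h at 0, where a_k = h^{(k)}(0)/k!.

f: a_k = 2, 2, 1, 1/3, 1/12, 1/60, 1/360, 1/2520, 1/20160, …
g: a_k = -2, -2, -6, -10, -22, -42, -86, -170, -342, …
L₀ := L_f ⊗_s L_g (sym. prod.), ord ≤ 1.
Integrate: L := L₀·Dx.
L = (2 + 3·x - 2·x^2)·Dx + (-1 + x + 2·x^2)·Dx^2  (order 2).
h: a_k = 0, -4, -4, -6, -26/3, -85/6, -701/30, -50737/1260, -44279/630, …
ICs: h(0) = 0, h′(0) = -4.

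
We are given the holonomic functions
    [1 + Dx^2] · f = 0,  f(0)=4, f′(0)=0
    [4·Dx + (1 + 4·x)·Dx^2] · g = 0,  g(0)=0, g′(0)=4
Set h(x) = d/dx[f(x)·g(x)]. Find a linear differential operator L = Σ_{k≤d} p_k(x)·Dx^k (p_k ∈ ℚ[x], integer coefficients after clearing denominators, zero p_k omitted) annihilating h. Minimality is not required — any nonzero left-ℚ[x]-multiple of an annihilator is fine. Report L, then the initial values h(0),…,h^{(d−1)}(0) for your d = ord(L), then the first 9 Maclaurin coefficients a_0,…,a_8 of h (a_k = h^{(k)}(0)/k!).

f: a_k = 4, 0, -2, 0, 1/6, 0, -1/180, 0, 1/10080, …
g: a_k = 0, 4, -8, 64/3, -64, 1024/5, -2048/3, 16384/7, -8192, …
L₀ := L_f ⊗_s L_g (sym. prod.), ord ≤ 4.
h₀' ⇒ L via d/dx closure of L₀.
L = (-12355 - 1064·x - 6288·x^2 - 16128·x^3 - 13568·x^4 + 6144·x^5 + 4096·x^6) + (-3384 - 15968·x - 14080·x^2 - 15360·x^3 + 10240·x^4 + 8192·x^5)·Dx + (-12502 - 2384·x - 10016·x^2 - 19968·x^3 - 14848·x^4 + 12288·x^5 + 8192·x^6)·Dx^2 + (-3384 - 15968·x - 14080·x^2 - 15360·x^3 + 10240·x^4 + 8192·x^5)·Dx^3 + (-147 - 1320·x - 3728·x^2 - 3840·x^3 - 1280·x^4 + 6144·x^5 + 4096·x^6)·Dx^4  (order 4).
h: a_k = 16, -64, 232, -960, 3886, -15624, 940403/15, -11308784/45, 169134311/168, …
ICs: h(0) = 16, h′(0) = -64, h′′(0) = 464, h′′′(0) = -5760.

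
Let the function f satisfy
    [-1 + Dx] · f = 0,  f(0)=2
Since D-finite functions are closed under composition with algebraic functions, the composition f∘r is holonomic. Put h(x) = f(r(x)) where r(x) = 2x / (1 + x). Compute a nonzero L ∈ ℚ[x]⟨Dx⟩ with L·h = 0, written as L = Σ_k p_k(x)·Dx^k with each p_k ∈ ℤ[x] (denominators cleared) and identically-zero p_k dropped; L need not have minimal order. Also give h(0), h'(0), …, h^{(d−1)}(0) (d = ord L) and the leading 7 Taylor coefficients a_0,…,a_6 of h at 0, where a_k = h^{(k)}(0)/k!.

f: a_k = 2, 2, 1, 1/3, 1/12, 1/60, 1/360, …
h₀=f(r): pull back L_f along r ⇒ L₀.
L = -2 + (1 + 2·x + x^2)·Dx  (order 1).
h: a_k = 2, 4, 0, -4/3, 4/3, -4/5, 8/45, …
ICs: h(0) = 2.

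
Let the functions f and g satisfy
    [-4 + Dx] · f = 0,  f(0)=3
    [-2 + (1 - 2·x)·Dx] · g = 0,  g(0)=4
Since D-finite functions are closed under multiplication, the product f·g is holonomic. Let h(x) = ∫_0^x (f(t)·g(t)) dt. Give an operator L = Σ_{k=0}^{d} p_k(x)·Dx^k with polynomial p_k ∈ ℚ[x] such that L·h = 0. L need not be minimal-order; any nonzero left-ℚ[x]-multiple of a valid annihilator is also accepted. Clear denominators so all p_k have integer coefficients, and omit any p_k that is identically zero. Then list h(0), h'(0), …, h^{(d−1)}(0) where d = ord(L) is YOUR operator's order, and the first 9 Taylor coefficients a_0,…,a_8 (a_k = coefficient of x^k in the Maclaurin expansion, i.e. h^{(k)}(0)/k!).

f: a_k = 3, 12, 24, 32, 32, 128/5, 256/15, 1024/105, 512/105, …
g: a_k = 4, 8, 16, 32, 64, 128, 256, 512, 1024, …
Sym-product of L_f,L_g gives L₀ (≤ ord 1).
Integrate: L := L₀·Dx.
L = (6 - 8·x)·Dx + (-1 + 2·x)·Dx^2  (order 2).
h: a_k = 0, 12, 36, 80, 152, 1344/5, 6976/15, 84736/105, 9920/7, …
ICs: h(0) = 0, h′(0) = 12.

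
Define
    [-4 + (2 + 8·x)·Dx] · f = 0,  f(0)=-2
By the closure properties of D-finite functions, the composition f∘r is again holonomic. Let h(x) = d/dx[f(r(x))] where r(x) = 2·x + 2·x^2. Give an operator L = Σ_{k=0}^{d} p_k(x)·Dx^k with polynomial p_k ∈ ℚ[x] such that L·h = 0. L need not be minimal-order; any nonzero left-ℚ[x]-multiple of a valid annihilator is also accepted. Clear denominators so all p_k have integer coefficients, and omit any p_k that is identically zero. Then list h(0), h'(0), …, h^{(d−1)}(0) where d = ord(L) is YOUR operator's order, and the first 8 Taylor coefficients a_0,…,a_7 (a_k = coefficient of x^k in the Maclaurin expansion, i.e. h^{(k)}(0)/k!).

L = -2 + (-1 - 10·x - 24·x^2 - 16·x^3)·Dx  (order 1).
h: a_k = -8, 16, -96, 576, -3520, 21888, -137984, 879104, …
ICs: h(0) = -8.

f: a_k = -2, -4, 4, -8, 20, -56, 168, -528, …
h₀=f(r): pull back L_f along r ⇒ L₀.
Differentiate: ansatz ord ≤ ord L₀ ⇒ L.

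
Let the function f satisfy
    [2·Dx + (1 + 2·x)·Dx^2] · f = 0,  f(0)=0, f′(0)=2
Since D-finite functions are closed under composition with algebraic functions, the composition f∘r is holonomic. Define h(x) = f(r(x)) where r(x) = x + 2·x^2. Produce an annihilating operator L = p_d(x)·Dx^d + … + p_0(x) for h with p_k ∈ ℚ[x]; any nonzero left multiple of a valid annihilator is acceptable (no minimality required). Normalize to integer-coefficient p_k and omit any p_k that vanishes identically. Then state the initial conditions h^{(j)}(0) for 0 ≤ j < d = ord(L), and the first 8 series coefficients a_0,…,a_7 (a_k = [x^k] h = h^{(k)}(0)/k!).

L = (-2 + 8·x + 16·x^2)·Dx + (1 + 6·x + 12·x^2 + 16·x^3)·Dx^2  (order 2).
h: a_k = 0, 2, 2, -16/3, 4, 32/5, -64/3, 128/7, …
ICs: h(0) = 0, h′(0) = 2.

f: a_k = 0, 2, -2, 8/3, -4, 32/5, -32/3, 128/7, …
L₀ from L_f via x↦r, Dx↦r'^{-1}Dx.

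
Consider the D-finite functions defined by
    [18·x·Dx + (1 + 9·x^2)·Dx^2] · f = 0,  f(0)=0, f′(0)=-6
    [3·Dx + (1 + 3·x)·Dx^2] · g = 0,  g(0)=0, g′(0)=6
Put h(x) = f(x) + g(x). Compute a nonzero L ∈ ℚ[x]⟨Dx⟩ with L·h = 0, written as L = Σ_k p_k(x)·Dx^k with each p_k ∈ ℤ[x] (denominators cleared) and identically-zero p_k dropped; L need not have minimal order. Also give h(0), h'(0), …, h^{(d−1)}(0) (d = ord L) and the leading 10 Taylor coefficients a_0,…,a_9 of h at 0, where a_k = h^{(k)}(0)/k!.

f: a_k = 0, -6, 0, 18, 0, -486/5, 0, 4374/7, 0, -4374, …
g: a_k = 0, 6, -9, 18, -81/2, 486/5, -243, 4374/7, -6561/4, 4374, …
f+g: L₀ = lclm(L_f,L_g), ord ≤ 2+2.
L = (-18 - 162·x + 486·x^2 + 486·x^3)·Dx + (-12 - 36·x + 972·x^3 + 972·x^4)·Dx^2 + (-1 + 3·x + 18·x^2 + 54·x^3 + 243·x^4 + 243·x^5)·Dx^3  (order 3).
h: a_k = 0, 0, -9, 36, -81/2, 0, -243, 8748/7, -6561/4, 0, …
ICs: h(0) = 0, h′(0) = 0, h′′(0) = -18.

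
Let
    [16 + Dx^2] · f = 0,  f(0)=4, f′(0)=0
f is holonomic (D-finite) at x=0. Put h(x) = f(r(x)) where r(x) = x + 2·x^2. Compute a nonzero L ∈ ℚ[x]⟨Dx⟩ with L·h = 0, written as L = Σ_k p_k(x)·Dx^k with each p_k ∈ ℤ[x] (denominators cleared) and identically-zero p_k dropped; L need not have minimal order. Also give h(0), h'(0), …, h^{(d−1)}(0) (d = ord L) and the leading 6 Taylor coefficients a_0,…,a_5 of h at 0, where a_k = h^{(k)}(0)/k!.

L = (16 + 192·x + 768·x^2 + 1024·x^3) - 4·Dx + (1 + 4·x)·Dx^2  (order 2).
h: a_k = 4, 0, -32, -128, -256/3, 1024/3, …
ICs: h(0) = 4, h′(0) = 0.

f: a_k = 4, 0, -32, 0, 128/3, 0, …
Change of var in L_f (x↦r) gives L₀.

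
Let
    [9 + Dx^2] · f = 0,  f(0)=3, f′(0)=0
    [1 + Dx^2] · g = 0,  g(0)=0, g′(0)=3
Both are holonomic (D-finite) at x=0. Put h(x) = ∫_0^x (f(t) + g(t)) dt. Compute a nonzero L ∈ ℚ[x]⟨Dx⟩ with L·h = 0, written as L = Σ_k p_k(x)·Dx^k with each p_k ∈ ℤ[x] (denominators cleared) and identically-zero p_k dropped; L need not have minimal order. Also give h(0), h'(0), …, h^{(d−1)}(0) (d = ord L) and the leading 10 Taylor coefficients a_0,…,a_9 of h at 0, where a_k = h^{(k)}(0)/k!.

L = 9·Dx + 10·Dx^3 + Dx^5  (order 5).
h: a_k = 0, 3, 3/2, -9/2, -1/8, 81/40, 1/240, -243/560, -1/13440, 243/4480, …
ICs: h(0) = 0, h′(0) = 3, h′′(0) = 3, h′′′(0) = -27, h′′′′(0) = -3.

f: a_k = 3, 0, -27/2, 0, 81/8, 0, -243/80, 0, 2187/4480, 0, …
g: a_k = 0, 3, 0, -1/2, 0, 1/40, 0, -1/1680, 0, 1/120960, …
L₀ := lclm(L_f,L_g); ord L₀ ≤ 2+2.
h=∫h₀ ⇒ L = L₀·Dx.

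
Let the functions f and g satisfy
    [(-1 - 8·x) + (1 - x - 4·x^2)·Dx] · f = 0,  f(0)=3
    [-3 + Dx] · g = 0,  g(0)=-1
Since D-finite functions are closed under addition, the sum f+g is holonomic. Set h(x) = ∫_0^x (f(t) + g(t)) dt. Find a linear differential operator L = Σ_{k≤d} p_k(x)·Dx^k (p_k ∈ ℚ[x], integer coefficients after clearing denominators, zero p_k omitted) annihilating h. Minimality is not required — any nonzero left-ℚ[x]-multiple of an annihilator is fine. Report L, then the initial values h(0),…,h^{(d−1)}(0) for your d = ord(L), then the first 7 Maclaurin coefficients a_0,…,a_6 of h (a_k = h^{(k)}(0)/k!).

L = (-21 - 9·x - 396·x^2 - 288·x^3)·Dx + (1 + 42·x + 159·x^2 - 72·x^3 - 144·x^4)·Dx^2 + (2 - 13·x - 9·x^2 + 56·x^3 + 48·x^4)·Dx^3  (order 3).
h: a_k = 0, 2, 0, 7/2, 45/8, 669/40, 2573/80, …
ICs: h(0) = 0, h′(0) = 2, h′′(0) = 0.

f: a_k = 3, 3, 15, 27, 87, 195, 543, …
g: a_k = -1, -3, -9/2, -9/2, -27/8, -81/40, -81/80, …
f+g: L₀ = lclm(L_f,L_g), ord ≤ 1+1.
∫: right-multiply L₀ by Dx.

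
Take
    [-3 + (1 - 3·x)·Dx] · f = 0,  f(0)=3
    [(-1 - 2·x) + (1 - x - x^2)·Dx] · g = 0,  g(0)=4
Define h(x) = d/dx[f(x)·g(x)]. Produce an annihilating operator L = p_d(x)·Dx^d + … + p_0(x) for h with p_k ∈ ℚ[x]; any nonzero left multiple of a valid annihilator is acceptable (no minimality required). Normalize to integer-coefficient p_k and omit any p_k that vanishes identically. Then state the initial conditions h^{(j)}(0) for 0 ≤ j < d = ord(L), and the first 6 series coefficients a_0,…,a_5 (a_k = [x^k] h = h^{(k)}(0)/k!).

L = (28 - 66·x - 48·x^2 + 96·x^3 + 108·x^4) + (-4 + 20·x - 15·x^2 - 40·x^3 + 30·x^4 + 27·x^5)·Dx  (order 1).
h: a_k = 48, 336, 1620, 6720, 25680, 93384, …
ICs: h(0) = 48.

f: a_k = 3, 9, 27, 81, 243, 729, …
g: a_k = 4, 4, 8, 12, 20, 32, …
L₀ := L_f ⊗_s L_g (sym. prod.), ord ≤ 1.
Differentiate: ansatz ord ≤ ord L₀ ⇒ L.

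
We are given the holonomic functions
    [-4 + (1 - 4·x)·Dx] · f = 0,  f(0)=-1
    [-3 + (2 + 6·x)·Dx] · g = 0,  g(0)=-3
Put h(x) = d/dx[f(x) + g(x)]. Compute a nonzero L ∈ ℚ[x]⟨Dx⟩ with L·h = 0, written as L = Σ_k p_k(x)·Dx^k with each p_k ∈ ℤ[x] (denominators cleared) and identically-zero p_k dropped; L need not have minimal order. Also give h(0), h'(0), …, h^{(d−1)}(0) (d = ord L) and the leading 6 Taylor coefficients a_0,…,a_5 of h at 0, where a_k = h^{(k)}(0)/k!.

f: a_k = -1, -4, -16, -64, -256, -1024, …
g: a_k = -3, -9/2, 27/8, -81/16, 1215/128, -5103/256, …
Sum ⇒ L₀ = lclm(L_f,L_g) in ℚ(x)⟨Dx⟩.
h=h₀': d/dx-closure on L₀ ⇒ L.
L = (-792 - 864·x) + (-357 - 2520·x - 3024·x^2)·Dx + (38 + 34·x - 528·x^2 - 864·x^3)·Dx^2  (order 2).
h: a_k = -17/2, -101/4, -3315/16, -31553/32, -1336235/256, -12445131/512, …
ICs: h(0) = -17/2, h′(0) = -101/4.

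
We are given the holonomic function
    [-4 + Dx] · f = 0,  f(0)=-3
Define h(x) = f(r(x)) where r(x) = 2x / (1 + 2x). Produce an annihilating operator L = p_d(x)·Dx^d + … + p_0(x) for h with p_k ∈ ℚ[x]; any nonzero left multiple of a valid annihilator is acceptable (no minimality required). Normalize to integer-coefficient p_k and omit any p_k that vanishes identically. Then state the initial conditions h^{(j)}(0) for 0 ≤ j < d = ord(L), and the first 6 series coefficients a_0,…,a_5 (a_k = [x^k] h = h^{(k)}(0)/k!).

f: a_k = -3, -12, -24, -32, -32, -128/5, …
h₀=f(r): pull back L_f along r ⇒ L₀.
L = -8 + (1 + 4·x + 4·x^2)·Dx  (order 1).
h: a_k = -3, -24, -48, 32, 64, -896/5, …
ICs: h(0) = -3.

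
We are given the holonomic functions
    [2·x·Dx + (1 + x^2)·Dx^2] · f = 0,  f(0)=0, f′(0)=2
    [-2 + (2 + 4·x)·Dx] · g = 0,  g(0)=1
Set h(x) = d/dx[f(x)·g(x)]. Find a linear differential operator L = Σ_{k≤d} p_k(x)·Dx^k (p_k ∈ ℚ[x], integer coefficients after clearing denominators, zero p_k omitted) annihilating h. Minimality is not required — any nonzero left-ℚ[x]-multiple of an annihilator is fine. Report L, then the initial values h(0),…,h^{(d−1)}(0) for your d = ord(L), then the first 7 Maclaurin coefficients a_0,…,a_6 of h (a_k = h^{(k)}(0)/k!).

f: a_k = 0, 2, 0, -2/3, 0, 2/5, 0, …
g: a_k = 1, 1, -1/2, 1/2, -5/8, 7/8, -21/16, …
Sym-product of L_f,L_g gives L₀ (≤ ord 2).
Derive L from L₀ (diff closure).
L = (-1 + 20·x + 20·x^2 - 12·x^3 - 3·x^4) + (8 + 30·x + 54·x^2 + 34·x^3 - 42·x^4 - 12·x^5)·Dx + (3 + 10·x + 6·x^2 - 2·x^3 - x^4 - 12·x^5 - 4·x^6)·Dx^2  (order 2).
h: a_k = 2, 4, -5, 4/3, -31/12, 109/10, -2263/120, …
ICs: h(0) = 2, h′(0) = 4.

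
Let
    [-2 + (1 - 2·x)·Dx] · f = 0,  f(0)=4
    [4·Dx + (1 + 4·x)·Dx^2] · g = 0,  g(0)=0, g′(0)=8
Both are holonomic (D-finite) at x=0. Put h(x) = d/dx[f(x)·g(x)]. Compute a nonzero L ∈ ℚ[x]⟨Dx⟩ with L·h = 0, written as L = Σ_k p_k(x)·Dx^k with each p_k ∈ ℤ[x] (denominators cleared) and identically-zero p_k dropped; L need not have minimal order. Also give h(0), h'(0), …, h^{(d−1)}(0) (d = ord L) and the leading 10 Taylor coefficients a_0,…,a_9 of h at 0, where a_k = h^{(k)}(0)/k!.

f: a_k = 4, 8, 16, 32, 64, 128, 256, 512, 1024, 2048, …
g: a_k = 0, 8, -16, 128/3, -128, 2048/5, -4096/3, 32768/7, -16384, 524288/9, …
L₀ := L_f ⊗_s L_g (sym. prod.), ord ≤ 2.
h=h₀': d/dx-closure on L₀ ⇒ L.
L = 32 + (-2 + 40·x)·Dx + (-1 - 2·x + 8·x^2)·Dx^2  (order 2).
h: a_k = 32, 0, 512, -2048/3, 19456/3, -86016/5, 454656/5, -11075584/35, 48480256/35, -334561280/63, …
ICs: h(0) = 32, h′(0) = 0.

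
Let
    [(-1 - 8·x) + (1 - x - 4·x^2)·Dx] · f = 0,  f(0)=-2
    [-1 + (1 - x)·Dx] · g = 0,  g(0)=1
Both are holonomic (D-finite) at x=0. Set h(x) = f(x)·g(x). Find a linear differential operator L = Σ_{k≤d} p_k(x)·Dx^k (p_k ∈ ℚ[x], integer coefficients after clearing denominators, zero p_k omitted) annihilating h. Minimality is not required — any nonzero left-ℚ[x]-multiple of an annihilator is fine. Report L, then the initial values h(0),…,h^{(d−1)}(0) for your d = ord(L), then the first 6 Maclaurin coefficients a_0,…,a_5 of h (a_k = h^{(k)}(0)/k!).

f: a_k = -2, -2, -10, -18, -58, -130, …
g: a_k = 1, 1, 1, 1, 1, 1, …
L₀ := L_f ⊗_s L_g (sym. prod.), ord ≤ 1.
L = (-2 - 6·x + 12·x^2) + (1 - 2·x - 3·x^2 + 4·x^3)·Dx  (order 1).
h: a_k = -2, -4, -14, -32, -90, -220, …
ICs: h(0) = -2.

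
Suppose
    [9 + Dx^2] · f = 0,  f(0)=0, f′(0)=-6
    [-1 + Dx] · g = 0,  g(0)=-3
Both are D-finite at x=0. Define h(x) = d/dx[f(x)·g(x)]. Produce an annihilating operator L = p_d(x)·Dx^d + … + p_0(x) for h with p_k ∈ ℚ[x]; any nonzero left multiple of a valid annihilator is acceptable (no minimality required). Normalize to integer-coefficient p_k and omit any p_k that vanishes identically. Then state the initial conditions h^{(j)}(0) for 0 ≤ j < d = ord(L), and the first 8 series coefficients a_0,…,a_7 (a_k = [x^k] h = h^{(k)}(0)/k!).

f: a_k = 0, -6, 0, 9, 0, -81/20, 0, 243/280, …
g: a_k = -3, -3, -3/2, -1/2, -1/8, -1/40, -1/240, -1/1680, …
Product ⇒ symmetric product L₀, ord ≤ 2.
Derive L from L₀ (diff closure).
L = 10 - 2·Dx + Dx^2  (order 2).
h: a_k = 18, 36, -54, -96, -3, 234/5, 83/5, -32/5, …
ICs: h(0) = 18, h′(0) = 36.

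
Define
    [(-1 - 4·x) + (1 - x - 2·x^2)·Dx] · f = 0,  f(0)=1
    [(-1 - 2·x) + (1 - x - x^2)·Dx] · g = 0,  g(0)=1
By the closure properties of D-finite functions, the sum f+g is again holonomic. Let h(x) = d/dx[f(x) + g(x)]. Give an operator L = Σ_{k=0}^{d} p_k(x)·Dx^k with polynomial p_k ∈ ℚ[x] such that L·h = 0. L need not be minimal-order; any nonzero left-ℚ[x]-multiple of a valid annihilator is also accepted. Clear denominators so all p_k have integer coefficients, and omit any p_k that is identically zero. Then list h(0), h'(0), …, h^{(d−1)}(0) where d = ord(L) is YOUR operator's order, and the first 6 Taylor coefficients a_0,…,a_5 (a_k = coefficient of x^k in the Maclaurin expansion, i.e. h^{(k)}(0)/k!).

L = (-6 - 120·x - 120·x^2 - 312·x^3 - 462·x^4 - 336·x^5 + 144·x^6) + (6 + 30·x + 30·x^2 + 24·x^3 - 99·x^4 - 438·x^5 - 144·x^6 + 96·x^7)·Dx + (-1 + 2·x - 7·x^2 + 2·x^3 + 48·x^4 - 13·x^5 - 69·x^6 - 8·x^7 + 12·x^8)·Dx^2  (order 2).
h: a_k = 2, 10, 24, 64, 145, 336, …
ICs: h(0) = 2, h′(0) = 10.

f: a_k = 1, 1, 3, 5, 11, 21, …
g: a_k = 1, 1, 2, 3, 5, 8, …
Sum ⇒ L₀ = lclm(L_f,L_g) in ℚ(x)⟨Dx⟩.
h=h₀': d/dx-closure on L₀ ⇒ L.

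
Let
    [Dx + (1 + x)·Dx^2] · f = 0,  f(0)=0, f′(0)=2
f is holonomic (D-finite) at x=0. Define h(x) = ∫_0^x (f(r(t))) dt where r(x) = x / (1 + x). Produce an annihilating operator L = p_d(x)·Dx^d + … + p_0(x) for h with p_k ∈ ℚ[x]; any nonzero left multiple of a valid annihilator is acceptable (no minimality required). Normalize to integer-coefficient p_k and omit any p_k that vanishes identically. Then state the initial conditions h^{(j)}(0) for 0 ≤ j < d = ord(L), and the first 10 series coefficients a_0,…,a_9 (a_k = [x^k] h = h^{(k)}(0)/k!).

L = (3 + 4·x)·Dx^2 + (1 + 3·x + 2·x^2)·Dx^3  (order 3).
h: a_k = 0, 0, 1, -1, 7/6, -3/2, 31/15, -3, 127/28, -85/12, …
ICs: h(0) = 0, h′(0) = 0, h′′(0) = 2.

f: a_k = 0, 2, -1, 2/3, -1/2, 2/5, -1/3, 2/7, -1/4, 2/9, …
Change of var in L_f (x↦r) gives L₀.
h=∫h₀ ⇒ L = L₀·Dx.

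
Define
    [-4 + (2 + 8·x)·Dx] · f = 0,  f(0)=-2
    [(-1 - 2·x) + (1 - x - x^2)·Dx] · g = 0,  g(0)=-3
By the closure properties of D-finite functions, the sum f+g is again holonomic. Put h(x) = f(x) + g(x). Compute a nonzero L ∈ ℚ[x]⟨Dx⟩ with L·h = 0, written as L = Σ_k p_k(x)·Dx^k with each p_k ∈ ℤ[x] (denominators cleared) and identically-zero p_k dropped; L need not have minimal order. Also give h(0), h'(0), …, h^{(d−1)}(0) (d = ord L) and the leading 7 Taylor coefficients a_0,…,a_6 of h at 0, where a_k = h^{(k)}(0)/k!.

L = (12 + 48·x + 48·x^2 + 40·x^3) + (-8 - 30·x - 114·x^2 - 152·x^3 - 100·x^4)·Dx + (-1 + 5·x + 39·x^2 - 6·x^3 - 82·x^4 - 40·x^5)·Dx^2  (order 2).
h: a_k = -5, -7, -2, -17, 5, -80, 129, …
ICs: h(0) = -5, h′(0) = -7.

f: a_k = -2, -4, 4, -8, 20, -56, 168, …
g: a_k = -3, -3, -6, -9, -15, -24, -39, …
L₀ := lclm(L_f,L_g); ord L₀ ≤ 1+1.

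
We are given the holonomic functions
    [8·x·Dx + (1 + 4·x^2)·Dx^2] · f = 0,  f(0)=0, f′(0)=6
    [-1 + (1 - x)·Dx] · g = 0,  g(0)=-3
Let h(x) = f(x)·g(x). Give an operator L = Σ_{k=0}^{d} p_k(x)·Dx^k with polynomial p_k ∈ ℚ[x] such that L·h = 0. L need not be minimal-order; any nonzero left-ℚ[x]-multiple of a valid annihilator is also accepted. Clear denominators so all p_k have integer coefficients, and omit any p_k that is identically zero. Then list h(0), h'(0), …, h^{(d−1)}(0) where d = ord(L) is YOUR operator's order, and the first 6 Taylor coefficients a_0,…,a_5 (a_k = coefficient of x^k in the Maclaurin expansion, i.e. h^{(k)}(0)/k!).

L = 8·x + (2 - 8·x + 16·x^2)·Dx + (-1 + x - 4·x^2 + 4·x^3)·Dx^2  (order 2).
h: a_k = 0, -18, -18, 6, 6, -258/5, …
ICs: h(0) = 0, h′(0) = -18.

f: a_k = 0, 6, 0, -8, 0, 96/5, …
g: a_k = -3, -3, -3, -3, -3, -3, …
L₀ := L_f ⊗_s L_g (sym. prod.), ord ≤ 2.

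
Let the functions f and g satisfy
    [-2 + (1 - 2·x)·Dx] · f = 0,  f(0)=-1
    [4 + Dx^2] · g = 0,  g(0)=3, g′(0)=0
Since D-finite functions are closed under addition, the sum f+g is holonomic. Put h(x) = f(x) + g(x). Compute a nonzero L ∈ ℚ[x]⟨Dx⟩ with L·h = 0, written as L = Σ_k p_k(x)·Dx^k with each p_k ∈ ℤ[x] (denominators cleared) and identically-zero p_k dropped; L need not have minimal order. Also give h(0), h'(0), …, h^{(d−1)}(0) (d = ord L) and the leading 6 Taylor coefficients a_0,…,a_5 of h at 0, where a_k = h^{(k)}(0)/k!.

L = (56 - 32·x + 32·x^2) + (-12 + 40·x - 48·x^2 + 32·x^3)·Dx + (14 - 8·x + 8·x^2)·Dx^2 + (-3 + 10·x - 12·x^2 + 8·x^3)·Dx^3  (order 3).
h: a_k = 2, -2, -10, -8, -14, -32, …
ICs: h(0) = 2, h′(0) = -2, h′′(0) = -20.

f: a_k = -1, -2, -4, -8, -16, -32, …
g: a_k = 3, 0, -6, 0, 2, 0, …
Sum ⇒ L₀ = lclm(L_f,L_g) in ℚ(x)⟨Dx⟩.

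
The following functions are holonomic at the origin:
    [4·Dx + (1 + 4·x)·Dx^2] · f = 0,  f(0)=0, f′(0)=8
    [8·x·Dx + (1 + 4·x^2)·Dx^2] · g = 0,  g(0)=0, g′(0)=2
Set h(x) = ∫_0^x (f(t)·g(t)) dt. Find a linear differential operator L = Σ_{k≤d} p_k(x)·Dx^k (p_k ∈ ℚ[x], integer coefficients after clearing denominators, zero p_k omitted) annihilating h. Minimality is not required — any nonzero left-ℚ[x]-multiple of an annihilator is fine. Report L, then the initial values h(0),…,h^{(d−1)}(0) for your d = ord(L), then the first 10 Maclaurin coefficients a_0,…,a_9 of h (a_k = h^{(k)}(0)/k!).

L = (96 + 640·x + 1408·x^2 + 7680·x^3 + 15360·x^4 + 26624·x^5 + 8192·x^7)·Dx^2 + (24 + 320·x + 2656·x^2 + 9728·x^3 + 28160·x^4 + 47616·x^5 + 71680·x^6 + 6144·x^7 + 28672·x^8)·Dx^3 + (12 + 104·x + 672·x^2 + 2976·x^3 + 8256·x^4 + 18048·x^5 + 24576·x^6 + 35328·x^7 + 6144·x^8 + 16384·x^9)·Dx^4 + (1 + 12·x + 68·x^2 + 256·x^3 + 696·x^4 + 1536·x^5 + 2688·x^6 + 3072·x^7 + 4224·x^8 + 1024·x^9 + 2048·x^10)·Dx^5  (order 5).
h: a_k = 0, 0, 0, 16/3, -8, 64/5, -320/9, 4864/45, -4672/15, 41984/45, …
ICs: h(0) = 0, h′(0) = 0, h′′(0) = 0, h′′′(0) = 32, h′′′′(0) = -192.

f: a_k = 0, 8, -16, 128/3, -128, 2048/5, -4096/3, 32768/7, -16384, 524288/9, …
g: a_k = 0, 2, 0, -8/3, 0, 32/5, 0, -128/7, 0, 512/9, …
Sym-product of L_f,L_g gives L₀ (≤ ord 4).
∫: right-multiply L₀ by Dx.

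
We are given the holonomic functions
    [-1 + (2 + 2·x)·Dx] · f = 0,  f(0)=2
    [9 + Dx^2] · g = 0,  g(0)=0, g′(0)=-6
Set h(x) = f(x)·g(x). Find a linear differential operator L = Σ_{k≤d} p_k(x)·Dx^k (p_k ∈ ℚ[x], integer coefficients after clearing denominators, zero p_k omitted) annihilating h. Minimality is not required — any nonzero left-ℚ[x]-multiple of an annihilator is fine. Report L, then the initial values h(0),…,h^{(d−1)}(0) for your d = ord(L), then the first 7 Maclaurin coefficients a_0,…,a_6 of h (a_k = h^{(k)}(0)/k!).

L = (39 + 72·x + 36·x^2) + (-4 - 4·x)·Dx + (4 + 8·x + 4·x^2)·Dx^2  (order 2).
h: a_k = 0, -12, -6, 39/2, 33/4, -1581/160, -1041/320, …
ICs: h(0) = 0, h′(0) = -12.

f: a_k = 2, 1, -1/4, 1/8, -5/64, 7/128, -21/512, …
g: a_k = 0, -6, 0, 9, 0, -81/20, 0, …
h₀=f·g: eliminate ⇒ L₀, order ≤ 1·2.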